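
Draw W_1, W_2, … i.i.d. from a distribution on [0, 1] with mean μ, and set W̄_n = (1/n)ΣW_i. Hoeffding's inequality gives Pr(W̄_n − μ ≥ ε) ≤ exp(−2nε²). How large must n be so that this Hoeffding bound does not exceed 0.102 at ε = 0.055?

378

Require exp(−2nε²) ≤ 0.102, i.e. 2nε² ≥ ln(1/0.102) = 2.282782.
So n ≥ 2.282782 / (2·0.055²) = 377.319.
The smallest integer n is 378.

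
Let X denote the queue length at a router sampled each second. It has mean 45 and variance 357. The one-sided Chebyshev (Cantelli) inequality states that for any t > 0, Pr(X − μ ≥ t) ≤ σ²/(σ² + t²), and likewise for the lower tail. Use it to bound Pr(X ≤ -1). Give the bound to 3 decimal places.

0.144

Here σ² = 357 and t = 46, so σ² + t² = 2473.
Cantelli's bound: 357/2473 = 0.1444.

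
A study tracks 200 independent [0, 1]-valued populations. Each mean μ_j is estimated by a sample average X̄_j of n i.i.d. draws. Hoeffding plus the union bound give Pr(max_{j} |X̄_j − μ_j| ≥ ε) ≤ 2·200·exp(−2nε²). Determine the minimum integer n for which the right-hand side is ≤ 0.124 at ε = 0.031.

Need 2·200·exp(−2nε²) ≤ 0.124, i.e. exp(−2nε²) ≤ 0.124/400.
So 2nε² ≥ ln(400/0.124) = 8.078938.
Hence n ≥ 8.078938/(2·0.031²) = 4203.402.
The smallest integer n is 4204.

4204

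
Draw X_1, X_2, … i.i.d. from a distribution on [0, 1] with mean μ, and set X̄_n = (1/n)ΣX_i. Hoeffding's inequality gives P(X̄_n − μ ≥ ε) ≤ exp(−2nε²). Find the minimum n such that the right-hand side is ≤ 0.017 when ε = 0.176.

66

Require exp(−2nε²) ≤ 0.017, i.e. 2nε² ≥ ln(1/0.017) = 4.074542.
So n ≥ 4.074542 / (2·0.176²) = 65.769.
The smallest integer n is 66.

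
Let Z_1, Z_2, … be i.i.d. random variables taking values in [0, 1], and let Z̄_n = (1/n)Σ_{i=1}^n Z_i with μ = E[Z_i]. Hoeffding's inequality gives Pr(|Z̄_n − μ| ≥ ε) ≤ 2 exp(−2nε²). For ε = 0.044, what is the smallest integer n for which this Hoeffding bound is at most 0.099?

Require 2·exp(−2nε²) ≤ 0.099, i.e. 2nε² ≥ ln(2/0.099) = 3.005783.
So n ≥ 3.005783 / (2·0.044²) = 776.287.
The smallest integer n is 777.

777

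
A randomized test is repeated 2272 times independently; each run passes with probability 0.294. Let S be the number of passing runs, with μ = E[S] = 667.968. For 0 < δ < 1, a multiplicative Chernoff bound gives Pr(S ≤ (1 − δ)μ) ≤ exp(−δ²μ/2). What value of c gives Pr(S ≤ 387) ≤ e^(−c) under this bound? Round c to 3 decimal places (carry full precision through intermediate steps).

59.092

Write 387 = (1 − δ)μ, so δ = 1 − 387/667.968 = 0.4206309…
Then the exponent is δ²μ/2 = (μ − 387)²/(2μ) = 59.091915.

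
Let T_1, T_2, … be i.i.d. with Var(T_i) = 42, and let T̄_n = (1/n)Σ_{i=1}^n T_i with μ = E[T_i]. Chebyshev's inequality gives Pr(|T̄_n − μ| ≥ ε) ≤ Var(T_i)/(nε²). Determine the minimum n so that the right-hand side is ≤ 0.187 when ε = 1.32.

129

Require 42/(n·1.32²) ≤ 0.187, i.e. n ≥ 42/(0.187·1.32²) = 128.902.
The smallest integer n is 129.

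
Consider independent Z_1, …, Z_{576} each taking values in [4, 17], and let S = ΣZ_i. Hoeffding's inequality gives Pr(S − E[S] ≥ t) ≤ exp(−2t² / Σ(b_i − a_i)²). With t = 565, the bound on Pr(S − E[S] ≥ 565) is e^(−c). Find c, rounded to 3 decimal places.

Σ(b_i − a_i)² = 576·(13)² = 97344.
c = 2t²/97344 = 2·565²/97344 = 6.5587.

6.559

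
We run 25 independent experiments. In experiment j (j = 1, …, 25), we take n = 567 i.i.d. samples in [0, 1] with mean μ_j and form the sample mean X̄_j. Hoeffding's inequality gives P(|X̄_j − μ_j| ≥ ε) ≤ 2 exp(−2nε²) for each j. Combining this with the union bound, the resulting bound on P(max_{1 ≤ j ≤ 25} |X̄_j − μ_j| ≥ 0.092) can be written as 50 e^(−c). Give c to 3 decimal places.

9.598

Union bound over the 25 events: P(max_{1 ≤ j ≤ 25} |X̄_j − μ_j| ≥ 0.092) ≤ 25·2·exp(−2nε²) = 50 exp(−2·567·0.092²).
So c = 2·567·0.092² = 9.5982.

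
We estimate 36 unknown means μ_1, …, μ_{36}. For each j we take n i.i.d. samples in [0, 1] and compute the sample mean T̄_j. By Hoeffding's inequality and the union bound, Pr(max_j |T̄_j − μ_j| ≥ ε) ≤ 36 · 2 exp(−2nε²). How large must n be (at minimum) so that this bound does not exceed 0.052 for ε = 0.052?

1338

Need 2·36·exp(−2nε²) ≤ 0.052, i.e. exp(−2nε²) ≤ 0.052/72.
So 2nε² ≥ ln(72/0.052) = 7.233178.
Hence n ≥ 7.233178/(2·0.052²) = 1337.496.
The smallest integer n is 1338.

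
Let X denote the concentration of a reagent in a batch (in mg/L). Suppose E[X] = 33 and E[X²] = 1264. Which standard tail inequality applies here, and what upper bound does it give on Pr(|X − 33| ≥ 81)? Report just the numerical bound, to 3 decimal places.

0.027

The first two moments determine the variance, so Chebyshev's inequality is the sharpest standard bound available.
Var(X) = E[X²] − (E[X])² = 1264 − 1089 = 175.
Chebyshev's inequality: Pr(|X − μ| ≥ t) ≤ Var(X)/t² = 175/6561 = 0.0267.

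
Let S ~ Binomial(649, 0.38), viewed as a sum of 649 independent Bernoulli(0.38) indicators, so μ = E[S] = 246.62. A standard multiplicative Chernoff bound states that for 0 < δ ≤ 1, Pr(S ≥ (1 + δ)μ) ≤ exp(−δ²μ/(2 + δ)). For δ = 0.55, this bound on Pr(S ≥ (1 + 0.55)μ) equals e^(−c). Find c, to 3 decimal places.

c = δ²μ/(2 + δ) = 0.55²·246.62/(2 + 0.55) = 29.2559.

29.256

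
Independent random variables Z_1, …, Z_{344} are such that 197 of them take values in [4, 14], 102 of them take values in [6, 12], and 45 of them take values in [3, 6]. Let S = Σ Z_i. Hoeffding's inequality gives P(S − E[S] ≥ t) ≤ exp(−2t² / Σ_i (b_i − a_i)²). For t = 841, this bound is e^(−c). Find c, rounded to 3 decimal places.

Σ(b_i − a_i)² = 197·10² + 102·6² + 45·3² = 23777.
c = 2t² / 23777 = 2·841² / 23777 = 59.4929.

59.493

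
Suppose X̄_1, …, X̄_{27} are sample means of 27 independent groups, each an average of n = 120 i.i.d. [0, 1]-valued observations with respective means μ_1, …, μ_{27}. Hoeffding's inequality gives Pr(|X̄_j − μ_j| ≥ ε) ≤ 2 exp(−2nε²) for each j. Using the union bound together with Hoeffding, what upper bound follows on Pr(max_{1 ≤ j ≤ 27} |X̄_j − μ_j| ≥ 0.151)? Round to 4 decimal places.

Per-experiment Hoeffding bound: 2·exp(−2·120·0.151²) = 2·exp(−5.47224) = 0.0084036.
Union bound over 27 events: 27·0.0084036 = 0.22690.

0.2269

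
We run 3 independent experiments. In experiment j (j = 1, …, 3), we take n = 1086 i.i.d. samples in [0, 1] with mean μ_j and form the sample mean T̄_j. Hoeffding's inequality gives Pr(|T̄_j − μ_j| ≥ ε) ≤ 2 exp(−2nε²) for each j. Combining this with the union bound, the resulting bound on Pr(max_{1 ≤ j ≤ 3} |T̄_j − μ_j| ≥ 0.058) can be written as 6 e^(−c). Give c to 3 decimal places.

7.307

Union bound over the 3 events: Pr(max_{1 ≤ j ≤ 3} |T̄_j − μ_j| ≥ 0.058) ≤ 3·2·exp(−2nε²) = 6 exp(−2·1086·0.058²).
So c = 2·1086·0.058² = 7.3066.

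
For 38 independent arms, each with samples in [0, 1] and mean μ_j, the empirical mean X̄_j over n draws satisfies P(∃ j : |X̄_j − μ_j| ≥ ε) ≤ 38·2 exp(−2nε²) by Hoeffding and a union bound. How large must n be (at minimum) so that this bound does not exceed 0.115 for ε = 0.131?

Need 2·38·exp(−2nε²) ≤ 0.115, i.e. exp(−2nε²) ≤ 0.115/76.
So 2nε² ≥ ln(76/0.115) = 6.493556.
Hence n ≥ 6.493556/(2·0.131²) = 189.195.
The smallest integer n is 190.

190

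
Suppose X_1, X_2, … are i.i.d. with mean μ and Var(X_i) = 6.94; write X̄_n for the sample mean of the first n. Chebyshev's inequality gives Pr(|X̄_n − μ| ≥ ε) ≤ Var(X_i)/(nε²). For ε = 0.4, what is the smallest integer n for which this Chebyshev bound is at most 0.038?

Require 6.94/(n·0.4²) ≤ 0.038, i.e. n ≥ 6.94/(0.038·0.4²) = 1141.447.
The smallest integer n is 1142.

1142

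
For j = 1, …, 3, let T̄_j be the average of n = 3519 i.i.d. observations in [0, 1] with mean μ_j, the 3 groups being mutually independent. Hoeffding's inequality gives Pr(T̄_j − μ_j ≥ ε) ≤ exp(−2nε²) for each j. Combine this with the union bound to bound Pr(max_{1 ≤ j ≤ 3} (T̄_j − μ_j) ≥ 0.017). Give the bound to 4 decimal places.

0.3924

Per-experiment Hoeffding bound: exp(−2·3519·0.017²) = exp(−2.03398) = 0.13081.
Union bound over 3 events: 3·0.13081 = 0.39244.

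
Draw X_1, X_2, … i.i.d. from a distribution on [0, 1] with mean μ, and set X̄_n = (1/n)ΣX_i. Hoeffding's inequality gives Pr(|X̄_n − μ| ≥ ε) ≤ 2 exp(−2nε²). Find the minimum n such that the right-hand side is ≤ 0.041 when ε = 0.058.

578

Require 2·exp(−2nε²) ≤ 0.041, i.e. 2nε² ≥ ln(2/0.041) = 3.887330.
So n ≥ 3.887330 / (2·0.058²) = 577.784.
The smallest integer n is 578.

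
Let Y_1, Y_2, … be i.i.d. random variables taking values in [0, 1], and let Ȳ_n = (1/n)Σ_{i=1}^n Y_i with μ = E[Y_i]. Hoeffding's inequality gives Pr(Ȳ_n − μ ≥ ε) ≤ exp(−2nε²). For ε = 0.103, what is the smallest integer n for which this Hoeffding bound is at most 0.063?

131

Require exp(−2nε²) ≤ 0.063, i.e. 2nε² ≥ ln(1/0.063) = 2.764621.
So n ≥ 2.764621 / (2·0.103²) = 130.296.
The smallest integer n is 131.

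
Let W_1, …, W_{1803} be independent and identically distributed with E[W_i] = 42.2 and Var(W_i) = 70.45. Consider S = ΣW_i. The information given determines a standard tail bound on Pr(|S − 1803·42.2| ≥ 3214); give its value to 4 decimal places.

With mean and variance of each term known, Chebyshev's inequality bounds the deviation of the sum (or sample mean).
Var(S) = n·Var(W_i) = 1803·70.45 = 127021.35.
Chebyshev: Pr(|S − 1803·42.2| ≥ 3214) ≤ Var(S)/3214² = 127021.35/10329796 = 0.0123.

0.0123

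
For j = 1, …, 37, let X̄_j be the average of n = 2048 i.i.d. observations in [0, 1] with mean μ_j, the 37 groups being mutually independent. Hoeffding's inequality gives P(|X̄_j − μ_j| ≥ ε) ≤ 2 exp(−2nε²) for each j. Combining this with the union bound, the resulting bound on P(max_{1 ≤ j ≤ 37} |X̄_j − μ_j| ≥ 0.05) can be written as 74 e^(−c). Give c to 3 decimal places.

Union bound over the 37 events: P(max_{1 ≤ j ≤ 37} |X̄_j − μ_j| ≥ 0.05) ≤ 37·2·exp(−2nε²) = 74 exp(−2·2048·0.05²).
So c = 2·2048·0.05² = 10.2400.

10.240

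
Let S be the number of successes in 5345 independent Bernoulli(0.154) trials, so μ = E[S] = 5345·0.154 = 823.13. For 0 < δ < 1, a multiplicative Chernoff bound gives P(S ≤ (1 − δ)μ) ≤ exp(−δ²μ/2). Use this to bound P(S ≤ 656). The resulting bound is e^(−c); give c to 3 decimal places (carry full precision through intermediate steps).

Write 656 = (1 − δ)μ, so δ = 1 − 656/823.13 = 0.203042…
Then the exponent is δ²μ/2 = (μ − 656)²/(2μ) = 16.967209.

16.967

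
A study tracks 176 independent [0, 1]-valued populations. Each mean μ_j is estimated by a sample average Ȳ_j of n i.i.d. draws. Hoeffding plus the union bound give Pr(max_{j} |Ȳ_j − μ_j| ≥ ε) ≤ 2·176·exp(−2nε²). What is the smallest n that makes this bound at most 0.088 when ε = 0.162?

159

Need 2·176·exp(−2nε²) ≤ 0.088, i.e. exp(−2nε²) ≤ 0.088/352.
So 2nε² ≥ ln(352/0.088) = 8.294050.
Hence n ≥ 8.294050/(2·0.162²) = 158.018.
The smallest integer n is 159.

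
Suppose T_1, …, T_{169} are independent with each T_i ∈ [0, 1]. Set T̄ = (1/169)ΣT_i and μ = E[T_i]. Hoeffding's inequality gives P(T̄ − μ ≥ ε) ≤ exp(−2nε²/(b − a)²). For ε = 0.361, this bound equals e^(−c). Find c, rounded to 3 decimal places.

44.048

c = 2nε²/(b − a)² = 2·169·0.361² / 1² = 44.0485.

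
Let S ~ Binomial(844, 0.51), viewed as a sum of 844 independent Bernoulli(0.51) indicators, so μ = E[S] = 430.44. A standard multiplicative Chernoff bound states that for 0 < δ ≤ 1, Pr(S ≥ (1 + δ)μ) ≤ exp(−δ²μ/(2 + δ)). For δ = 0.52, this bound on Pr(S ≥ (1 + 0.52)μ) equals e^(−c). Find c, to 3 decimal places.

c = δ²μ/(2 + δ) = 0.52²·430.44/(2 + 0.52) = 46.1869.

46.187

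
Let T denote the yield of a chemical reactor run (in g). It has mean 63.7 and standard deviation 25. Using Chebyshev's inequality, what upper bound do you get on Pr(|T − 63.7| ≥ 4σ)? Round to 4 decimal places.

0.0625

Chebyshev: Pr(|T − μ| ≥ t) ≤ Var(T)/t².
Var(T) = σ² = 25² = 625.
t = 4·25 = 100.
Bound = 625 / 10000 = 0.0625.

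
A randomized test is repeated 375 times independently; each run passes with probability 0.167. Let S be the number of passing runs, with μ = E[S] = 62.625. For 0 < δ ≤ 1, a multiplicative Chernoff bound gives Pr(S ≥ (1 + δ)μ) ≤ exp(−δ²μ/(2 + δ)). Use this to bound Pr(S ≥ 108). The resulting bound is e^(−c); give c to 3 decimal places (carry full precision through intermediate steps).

12.067

Write 108 = (1 + δ)μ, so δ = 108/62.625 − 1 = 0.7245509…
Then the exponent is δ²μ/(2 + δ) = (108 − μ)² / (μ·(2 + δ)) = 12.066758.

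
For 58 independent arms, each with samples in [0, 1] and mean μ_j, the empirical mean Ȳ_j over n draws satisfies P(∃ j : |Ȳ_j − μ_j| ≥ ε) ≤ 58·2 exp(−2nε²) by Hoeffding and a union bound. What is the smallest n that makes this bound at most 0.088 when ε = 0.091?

Need 2·58·exp(−2nε²) ≤ 0.088, i.e. exp(−2nε²) ≤ 0.088/116.
So 2nε² ≥ ln(116/0.088) = 7.184009.
Hence n ≥ 7.184009/(2·0.091²) = 433.765.
The smallest integer n is 434.

434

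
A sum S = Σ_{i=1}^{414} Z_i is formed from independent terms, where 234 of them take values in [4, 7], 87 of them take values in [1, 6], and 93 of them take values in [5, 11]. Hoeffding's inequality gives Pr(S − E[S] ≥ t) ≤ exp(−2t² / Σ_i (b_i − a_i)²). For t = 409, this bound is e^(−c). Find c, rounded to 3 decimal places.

43.854

Σ(b_i − a_i)² = 234·3² + 87·5² + 93·6² = 7629.
c = 2t² / 7629 = 2·409² / 7629 = 43.8540.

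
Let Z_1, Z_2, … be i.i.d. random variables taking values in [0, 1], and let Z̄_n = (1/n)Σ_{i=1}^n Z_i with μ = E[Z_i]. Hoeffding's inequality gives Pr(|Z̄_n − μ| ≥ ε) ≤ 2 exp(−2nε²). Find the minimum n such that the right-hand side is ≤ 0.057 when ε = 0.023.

3363

Require 2·exp(−2nε²) ≤ 0.057, i.e. 2nε² ≥ ln(2/0.057) = 3.557851.
So n ≥ 3.557851 / (2·0.023²) = 3362.808.
The smallest integer n is 3363.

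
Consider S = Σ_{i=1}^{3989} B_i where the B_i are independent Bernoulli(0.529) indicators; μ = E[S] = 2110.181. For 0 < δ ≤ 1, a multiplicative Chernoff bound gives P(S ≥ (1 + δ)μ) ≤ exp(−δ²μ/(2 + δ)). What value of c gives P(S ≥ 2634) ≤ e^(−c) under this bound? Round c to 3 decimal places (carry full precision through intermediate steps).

Write 2634 = (1 + δ)μ, so δ = 2634/2110.181 − 1 = 0.2482342…
Then the exponent is δ²μ/(2 + δ) = (2634 − μ)² / (μ·(2 + δ)) = 57.836399.

57.836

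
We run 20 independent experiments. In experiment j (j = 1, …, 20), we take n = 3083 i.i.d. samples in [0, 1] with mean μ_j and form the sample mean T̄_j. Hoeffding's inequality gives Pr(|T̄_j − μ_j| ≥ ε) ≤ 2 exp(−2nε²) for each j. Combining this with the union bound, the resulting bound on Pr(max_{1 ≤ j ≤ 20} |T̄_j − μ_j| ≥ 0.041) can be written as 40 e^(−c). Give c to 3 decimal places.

Union bound over the 20 events: Pr(max_{1 ≤ j ≤ 20} |T̄_j − μ_j| ≥ 0.041) ≤ 20·2·exp(−2nε²) = 40 exp(−2·3083·0.041²).
So c = 2·3083·0.041² = 10.3650.

10.365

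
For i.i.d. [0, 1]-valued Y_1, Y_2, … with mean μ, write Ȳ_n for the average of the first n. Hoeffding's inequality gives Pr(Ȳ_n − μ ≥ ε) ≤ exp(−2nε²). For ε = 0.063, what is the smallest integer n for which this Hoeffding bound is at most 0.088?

307

Require exp(−2nε²) ≤ 0.088, i.e. 2nε² ≥ ln(1/0.088) = 2.430418.
So n ≥ 2.430418 / (2·0.063²) = 306.175.
The smallest integer n is 307.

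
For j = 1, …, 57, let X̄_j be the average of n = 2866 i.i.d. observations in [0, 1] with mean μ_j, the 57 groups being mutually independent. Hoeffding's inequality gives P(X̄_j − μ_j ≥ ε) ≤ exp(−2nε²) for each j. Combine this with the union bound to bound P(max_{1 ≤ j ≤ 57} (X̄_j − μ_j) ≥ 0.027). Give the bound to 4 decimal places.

Per-experiment Hoeffding bound: exp(−2·2866·0.027²) = exp(−4.17863) = 0.01532.
Union bound over 57 events: 57·0.01532 = 0.87321.

0.8732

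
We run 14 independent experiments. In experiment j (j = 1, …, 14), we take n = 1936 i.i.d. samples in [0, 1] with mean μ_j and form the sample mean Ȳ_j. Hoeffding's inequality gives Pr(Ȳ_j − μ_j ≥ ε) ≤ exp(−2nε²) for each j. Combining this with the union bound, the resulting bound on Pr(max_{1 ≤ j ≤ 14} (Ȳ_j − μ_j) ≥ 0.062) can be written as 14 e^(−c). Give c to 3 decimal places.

Union bound over the 14 events: Pr(max_{1 ≤ j ≤ 14} (Ȳ_j − μ_j) ≥ 0.062) ≤ 14·exp(−2nε²) = 14 exp(−2·1936·0.062²).
So c = 2·1936·0.062² = 14.8840.

14.884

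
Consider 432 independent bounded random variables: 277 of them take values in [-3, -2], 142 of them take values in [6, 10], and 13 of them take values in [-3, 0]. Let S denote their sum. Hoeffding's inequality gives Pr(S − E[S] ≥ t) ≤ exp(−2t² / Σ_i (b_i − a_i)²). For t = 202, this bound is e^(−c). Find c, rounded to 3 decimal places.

Σ(b_i − a_i)² = 277·1² + 142·4² + 13·3² = 2666.
c = 2t² / 2666 = 2·202² / 2666 = 30.6107.

30.611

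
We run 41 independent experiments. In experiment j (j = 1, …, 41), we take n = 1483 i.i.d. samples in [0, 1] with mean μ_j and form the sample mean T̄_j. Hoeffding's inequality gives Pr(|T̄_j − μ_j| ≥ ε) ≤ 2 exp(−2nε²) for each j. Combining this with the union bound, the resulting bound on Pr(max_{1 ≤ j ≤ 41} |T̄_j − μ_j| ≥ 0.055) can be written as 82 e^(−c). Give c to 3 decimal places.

8.972

Union bound over the 41 events: Pr(max_{1 ≤ j ≤ 41} |T̄_j − μ_j| ≥ 0.055) ≤ 41·2·exp(−2nε²) = 82 exp(−2·1483·0.055²).
So c = 2·1483·0.055² = 8.9721.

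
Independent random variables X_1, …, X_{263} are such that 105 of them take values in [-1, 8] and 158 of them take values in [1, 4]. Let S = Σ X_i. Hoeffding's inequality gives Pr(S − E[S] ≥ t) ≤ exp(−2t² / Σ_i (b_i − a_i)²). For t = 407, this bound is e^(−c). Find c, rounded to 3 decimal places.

Σ(b_i − a_i)² = 105·9² + 158·3² = 9927.
c = 2t² / 9927 = 2·407² / 9927 = 33.3734.

33.373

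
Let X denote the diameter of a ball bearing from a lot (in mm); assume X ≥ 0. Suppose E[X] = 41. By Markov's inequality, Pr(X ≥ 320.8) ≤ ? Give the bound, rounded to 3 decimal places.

Markov's inequality: for a non-negative random variable, Pr(X ≥ a) ≤ E[X]/a.
Here E[X] = 41 and a = 320.8, so the bound is 41/320.8 = 0.1278.

0.128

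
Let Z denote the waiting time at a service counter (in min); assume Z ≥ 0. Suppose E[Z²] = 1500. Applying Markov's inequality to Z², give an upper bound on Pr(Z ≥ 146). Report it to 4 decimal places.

0.0704

Since Z ≥ 0, the event {Z ≥ 146} is the same as {Z² ≥ 21316}.
Markov's inequality applied to Z² gives Pr(Z² ≥ 21316) ≤ E[Z²]/21316 = 1500/21316 = 0.0704.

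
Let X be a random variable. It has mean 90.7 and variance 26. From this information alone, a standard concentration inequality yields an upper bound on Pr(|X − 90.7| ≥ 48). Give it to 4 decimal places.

Mean and variance are known, so Chebyshev's inequality applies.
Chebyshev: Pr(|X − μ| ≥ t) ≤ Var(X)/t².
Bound = 26 / 2304 = 0.0113.

0.0113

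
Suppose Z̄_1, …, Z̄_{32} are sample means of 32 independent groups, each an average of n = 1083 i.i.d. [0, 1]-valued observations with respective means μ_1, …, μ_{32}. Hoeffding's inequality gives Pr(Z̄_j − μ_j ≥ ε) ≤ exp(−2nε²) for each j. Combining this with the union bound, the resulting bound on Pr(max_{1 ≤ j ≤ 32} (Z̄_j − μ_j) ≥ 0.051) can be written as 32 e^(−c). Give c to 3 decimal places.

Union bound over the 32 events: Pr(max_{1 ≤ j ≤ 32} (Z̄_j − μ_j) ≥ 0.051) ≤ 32·exp(−2nε²) = 32 exp(−2·1083·0.051²).
So c = 2·1083·0.051² = 5.6338.

5.634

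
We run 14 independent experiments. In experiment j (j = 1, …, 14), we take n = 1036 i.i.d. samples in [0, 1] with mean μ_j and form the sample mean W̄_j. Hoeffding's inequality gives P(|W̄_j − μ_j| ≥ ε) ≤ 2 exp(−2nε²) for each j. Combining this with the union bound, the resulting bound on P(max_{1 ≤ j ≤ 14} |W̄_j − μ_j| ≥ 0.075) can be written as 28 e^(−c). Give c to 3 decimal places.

Union bound over the 14 events: P(max_{1 ≤ j ≤ 14} |W̄_j − μ_j| ≥ 0.075) ≤ 14·2·exp(−2nε²) = 28 exp(−2·1036·0.075²).
So c = 2·1036·0.075² = 11.6550.

11.655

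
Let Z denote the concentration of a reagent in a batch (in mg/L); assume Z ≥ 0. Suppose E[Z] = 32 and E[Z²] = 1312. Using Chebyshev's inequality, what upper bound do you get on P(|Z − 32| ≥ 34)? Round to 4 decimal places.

0.2491

Var(Z) = E[Z²] − (E[Z])² = 1312 − 1024 = 288.
Chebyshev's inequality: P(|Z − μ| ≥ t) ≤ Var(Z)/t² = 288/1156 = 0.2491.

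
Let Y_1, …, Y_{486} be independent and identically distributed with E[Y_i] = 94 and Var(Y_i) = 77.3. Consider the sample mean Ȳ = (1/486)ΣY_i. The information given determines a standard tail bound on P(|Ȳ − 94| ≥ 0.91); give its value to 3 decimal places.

With mean and variance of each term known, Chebyshev's inequality bounds the deviation of the sum (or sample mean).
Var(Ȳ) = Var(Y_i)/n = 77.3/486 = 0.15905.
Chebyshev: P(|Ȳ − 94| ≥ 0.91) ≤ Var(Ȳ)/(0.91)² = 77.3/(486·0.91²) = 0.1921.

0.192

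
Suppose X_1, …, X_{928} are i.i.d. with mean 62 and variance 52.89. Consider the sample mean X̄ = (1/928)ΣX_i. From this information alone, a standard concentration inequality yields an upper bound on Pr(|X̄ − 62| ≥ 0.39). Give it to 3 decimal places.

With mean and variance of each term known, Chebyshev's inequality bounds the deviation of the sum (or sample mean).
Var(X̄) = Var(X_i)/n = 52.89/928 = 0.056994.
Chebyshev: Pr(|X̄ − 62| ≥ 0.39) ≤ Var(X̄)/(0.39)² = 52.89/(928·0.39²) = 0.3747.

0.375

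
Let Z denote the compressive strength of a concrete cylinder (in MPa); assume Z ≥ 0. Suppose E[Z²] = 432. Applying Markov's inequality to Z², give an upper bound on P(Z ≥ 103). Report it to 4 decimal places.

0.0407

Since Z ≥ 0, the event {Z ≥ 103} is the same as {Z² ≥ 10609}.
Markov's inequality applied to Z² gives P(Z² ≥ 10609) ≤ E[Z²]/10609 = 432/10609 = 0.0407.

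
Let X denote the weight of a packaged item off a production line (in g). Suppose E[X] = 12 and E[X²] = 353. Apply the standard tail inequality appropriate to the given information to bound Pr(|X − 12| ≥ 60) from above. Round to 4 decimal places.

The first two moments determine the variance, so Chebyshev's inequality is the sharpest standard bound available.
Var(X) = E[X²] − (E[X])² = 353 − 144 = 209.
Chebyshev's inequality: Pr(|X − μ| ≥ t) ≤ Var(X)/t² = 209/3600 = 0.0581.

0.0581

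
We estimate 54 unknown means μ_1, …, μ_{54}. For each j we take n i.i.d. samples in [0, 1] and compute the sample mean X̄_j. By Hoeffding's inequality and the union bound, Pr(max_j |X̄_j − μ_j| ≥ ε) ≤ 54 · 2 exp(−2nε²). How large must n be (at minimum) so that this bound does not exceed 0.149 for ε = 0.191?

91

Need 2·54·exp(−2nε²) ≤ 0.149, i.e. exp(−2nε²) ≤ 0.149/108.
So 2nε² ≥ ln(108/0.149) = 6.585940.
Hence n ≥ 6.585940/(2·0.191²) = 90.265.
The smallest integer n is 91.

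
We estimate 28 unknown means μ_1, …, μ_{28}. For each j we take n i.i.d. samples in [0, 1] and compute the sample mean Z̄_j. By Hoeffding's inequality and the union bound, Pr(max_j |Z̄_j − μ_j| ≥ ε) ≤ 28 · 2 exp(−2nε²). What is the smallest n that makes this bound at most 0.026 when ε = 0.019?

10631

Need 2·28·exp(−2nε²) ≤ 0.026, i.e. exp(−2nε²) ≤ 0.026/56.
So 2nε² ≥ ln(56/0.026) = 7.675010.
Hence n ≥ 7.675010/(2·0.019²) = 10630.208.
The smallest integer n is 10631.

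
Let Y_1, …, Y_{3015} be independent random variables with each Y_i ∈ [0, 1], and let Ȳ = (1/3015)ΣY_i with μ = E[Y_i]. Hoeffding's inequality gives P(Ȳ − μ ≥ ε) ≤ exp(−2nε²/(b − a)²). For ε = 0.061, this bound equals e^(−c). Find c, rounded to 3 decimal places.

c = 2nε²/(b − a)² = 2·3015·0.061² / 1² = 22.4376.

22.438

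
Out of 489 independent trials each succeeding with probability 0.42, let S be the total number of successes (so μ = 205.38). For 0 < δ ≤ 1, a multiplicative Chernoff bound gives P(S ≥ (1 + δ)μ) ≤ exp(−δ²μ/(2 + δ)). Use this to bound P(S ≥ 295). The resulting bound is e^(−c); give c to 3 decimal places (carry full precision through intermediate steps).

Write 295 = (1 + δ)μ, so δ = 295/205.38 − 1 = 0.4363619…
Then the exponent is δ²μ/(2 + δ) = (295 − μ)² / (μ·(2 + δ)) = 16.051290.

16.051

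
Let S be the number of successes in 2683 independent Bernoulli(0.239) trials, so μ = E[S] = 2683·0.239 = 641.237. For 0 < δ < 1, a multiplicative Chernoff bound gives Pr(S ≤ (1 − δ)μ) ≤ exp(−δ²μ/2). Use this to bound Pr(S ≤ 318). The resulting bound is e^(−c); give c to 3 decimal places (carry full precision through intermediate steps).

Write 318 = (1 − δ)μ, so δ = 1 − 318/641.237 = 0.5040835…
Then the exponent is δ²μ/2 = (μ − 318)²/(2μ) = 81.469221.

81.469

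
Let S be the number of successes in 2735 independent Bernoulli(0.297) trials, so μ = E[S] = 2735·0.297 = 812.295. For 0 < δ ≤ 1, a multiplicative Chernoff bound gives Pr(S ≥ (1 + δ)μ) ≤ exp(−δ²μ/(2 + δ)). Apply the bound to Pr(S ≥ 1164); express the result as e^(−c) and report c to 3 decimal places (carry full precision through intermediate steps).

62.590

Write 1164 = (1 + δ)μ, so δ = 1164/812.295 − 1 = 0.4329769…
Then the exponent is δ²μ/(2 + δ) = (1164 − μ)² / (μ·(2 + δ)) = 62.590052.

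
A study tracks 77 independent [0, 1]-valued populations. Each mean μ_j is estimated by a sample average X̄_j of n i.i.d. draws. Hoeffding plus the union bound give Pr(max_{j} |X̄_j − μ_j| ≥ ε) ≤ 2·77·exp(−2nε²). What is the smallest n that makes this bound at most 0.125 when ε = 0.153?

Need 2·77·exp(−2nε²) ≤ 0.125, i.e. exp(−2nε²) ≤ 0.125/154.
So 2nε² ≥ ln(154/0.125) = 7.116394.
Hence n ≥ 7.116394/(2·0.153²) = 152.001.
The smallest integer n is 153.

153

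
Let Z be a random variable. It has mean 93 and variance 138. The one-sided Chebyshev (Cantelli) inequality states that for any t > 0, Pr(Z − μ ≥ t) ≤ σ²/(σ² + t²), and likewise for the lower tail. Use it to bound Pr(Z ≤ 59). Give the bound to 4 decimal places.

Here σ² = 138 and t = 34, so σ² + t² = 1294.
Cantelli's bound: 138/1294 = 0.1066.

0.1066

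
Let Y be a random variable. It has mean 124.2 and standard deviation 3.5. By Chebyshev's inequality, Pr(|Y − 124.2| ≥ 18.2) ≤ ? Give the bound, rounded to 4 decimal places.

Chebyshev: Pr(|Y − μ| ≥ t) ≤ Var(Y)/t².
Var(Y) = σ² = 3.5² = 12.25.
Bound = 12.25 / 331.24 = 0.0370.

0.0370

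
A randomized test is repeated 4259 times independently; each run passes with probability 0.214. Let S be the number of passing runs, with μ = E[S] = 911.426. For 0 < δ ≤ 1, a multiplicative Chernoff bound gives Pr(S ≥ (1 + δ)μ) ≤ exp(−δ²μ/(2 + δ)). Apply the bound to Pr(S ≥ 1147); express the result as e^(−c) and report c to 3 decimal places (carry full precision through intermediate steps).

26.960

Write 1147 = (1 + δ)μ, so δ = 1147/911.426 − 1 = 0.2584675…
Then the exponent is δ²μ/(2 + δ) = (1147 − μ)² / (μ·(2 + δ)) = 26.959973.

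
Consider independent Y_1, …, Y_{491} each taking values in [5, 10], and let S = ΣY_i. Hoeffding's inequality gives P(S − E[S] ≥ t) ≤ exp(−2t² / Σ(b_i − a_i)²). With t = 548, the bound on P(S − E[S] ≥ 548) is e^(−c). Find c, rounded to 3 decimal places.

Σ(b_i − a_i)² = 491·(5)² = 12275.
c = 2t²/12275 = 2·548²/12275 = 48.9294.

48.929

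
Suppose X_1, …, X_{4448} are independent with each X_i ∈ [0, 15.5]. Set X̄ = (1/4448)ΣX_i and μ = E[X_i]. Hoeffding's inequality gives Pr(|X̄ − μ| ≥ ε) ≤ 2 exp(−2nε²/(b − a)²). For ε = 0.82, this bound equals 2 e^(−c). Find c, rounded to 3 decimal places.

c = 2nε²/(b − a)² = 2·4448·0.82² / 15.5² = 24.8977.

24.898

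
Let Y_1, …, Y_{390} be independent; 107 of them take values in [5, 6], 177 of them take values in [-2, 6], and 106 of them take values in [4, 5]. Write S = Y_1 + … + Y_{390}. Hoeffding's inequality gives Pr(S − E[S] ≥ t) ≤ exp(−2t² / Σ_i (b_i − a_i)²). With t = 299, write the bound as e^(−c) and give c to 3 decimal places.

Σ(b_i − a_i)² = 107·1² + 177·8² + 106·1² = 11541.
c = 2t² / 11541 = 2·299² / 11541 = 15.4928.

15.493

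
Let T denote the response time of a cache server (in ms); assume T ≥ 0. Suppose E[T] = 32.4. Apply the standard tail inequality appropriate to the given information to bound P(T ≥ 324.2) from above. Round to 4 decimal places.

0.0999

Only the mean of a non-negative variable is known, so Markov's inequality is the applicable tail bound.
Markov's inequality: for a non-negative random variable, P(T ≥ a) ≤ E[T]/a.
Here E[T] = 32.4 and a = 324.2, so the bound is 32.4/324.2 = 0.0999.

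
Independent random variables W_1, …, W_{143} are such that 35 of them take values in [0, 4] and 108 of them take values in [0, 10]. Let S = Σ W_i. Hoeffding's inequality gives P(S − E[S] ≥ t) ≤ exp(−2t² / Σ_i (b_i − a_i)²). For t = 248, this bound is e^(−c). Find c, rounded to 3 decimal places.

Σ(b_i − a_i)² = 35·4² + 108·10² = 11360.
c = 2t² / 11360 = 2·248² / 11360 = 10.8282.

10.828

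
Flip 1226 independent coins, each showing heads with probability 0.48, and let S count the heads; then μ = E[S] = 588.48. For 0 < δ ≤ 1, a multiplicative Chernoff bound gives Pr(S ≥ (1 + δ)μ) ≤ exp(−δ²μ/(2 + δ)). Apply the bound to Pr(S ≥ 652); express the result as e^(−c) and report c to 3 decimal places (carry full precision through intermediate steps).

3.253

Write 652 = (1 + δ)μ, so δ = 652/588.48 − 1 = 0.1079391…
Then the exponent is δ²μ/(2 + δ) = (652 − μ)² / (μ·(2 + δ)) = 3.252604.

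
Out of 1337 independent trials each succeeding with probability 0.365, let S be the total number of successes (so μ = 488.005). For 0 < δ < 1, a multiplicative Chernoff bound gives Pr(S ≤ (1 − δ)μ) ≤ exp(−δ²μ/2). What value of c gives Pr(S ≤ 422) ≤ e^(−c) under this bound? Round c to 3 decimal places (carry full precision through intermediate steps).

Write 422 = (1 − δ)μ, so δ = 1 − 422/488.005 = 0.1352548…
Then the exponent is δ²μ/2 = (μ − 422)²/(2μ) = 4.463745.

4.464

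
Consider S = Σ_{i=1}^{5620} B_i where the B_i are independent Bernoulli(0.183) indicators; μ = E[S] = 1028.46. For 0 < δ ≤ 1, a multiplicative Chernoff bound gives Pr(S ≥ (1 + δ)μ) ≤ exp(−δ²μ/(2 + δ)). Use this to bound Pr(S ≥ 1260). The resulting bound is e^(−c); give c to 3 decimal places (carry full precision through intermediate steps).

23.427

Write 1260 = (1 + δ)μ, so δ = 1260/1028.46 − 1 = 0.2251327…
Then the exponent is δ²μ/(2 + δ) = (1260 − μ)² / (μ·(2 + δ)) = 23.426571.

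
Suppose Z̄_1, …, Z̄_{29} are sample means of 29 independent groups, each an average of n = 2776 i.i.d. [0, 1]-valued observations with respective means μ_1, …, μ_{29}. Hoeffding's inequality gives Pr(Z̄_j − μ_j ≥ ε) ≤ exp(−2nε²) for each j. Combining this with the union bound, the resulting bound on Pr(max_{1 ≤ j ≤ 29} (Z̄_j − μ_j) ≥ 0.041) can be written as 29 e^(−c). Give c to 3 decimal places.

9.333

Union bound over the 29 events: Pr(max_{1 ≤ j ≤ 29} (Z̄_j − μ_j) ≥ 0.041) ≤ 29·exp(−2nε²) = 29 exp(−2·2776·0.041²).
So c = 2·2776·0.041² = 9.3329.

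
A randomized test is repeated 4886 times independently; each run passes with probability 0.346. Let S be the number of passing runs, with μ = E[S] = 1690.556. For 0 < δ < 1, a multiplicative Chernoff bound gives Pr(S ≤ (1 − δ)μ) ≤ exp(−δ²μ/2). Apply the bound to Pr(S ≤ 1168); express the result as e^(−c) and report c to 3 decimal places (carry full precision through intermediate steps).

Write 1168 = (1 − δ)μ, so δ = 1 − 1168/1690.556 = 0.309103…
Then the exponent is δ²μ/2 = (μ − 1168)²/(2μ) = 80.761824.

80.762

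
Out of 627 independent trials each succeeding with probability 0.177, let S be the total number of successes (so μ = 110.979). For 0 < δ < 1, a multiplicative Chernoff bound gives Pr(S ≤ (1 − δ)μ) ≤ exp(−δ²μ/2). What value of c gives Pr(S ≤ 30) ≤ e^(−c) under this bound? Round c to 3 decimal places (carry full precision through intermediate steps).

Write 30 = (1 − δ)μ, so δ = 1 − 30/110.979 = 0.7296786…
Then the exponent is δ²μ/2 = (μ − 30)²/(2μ) = 29.544321.

29.544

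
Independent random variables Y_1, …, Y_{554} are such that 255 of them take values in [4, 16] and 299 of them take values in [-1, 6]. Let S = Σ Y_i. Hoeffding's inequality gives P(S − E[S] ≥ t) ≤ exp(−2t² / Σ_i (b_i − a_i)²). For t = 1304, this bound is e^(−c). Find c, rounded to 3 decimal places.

66.201

Σ(b_i − a_i)² = 255·12² + 299·7² = 51371.
c = 2t² / 51371 = 2·1304² / 51371 = 66.2014.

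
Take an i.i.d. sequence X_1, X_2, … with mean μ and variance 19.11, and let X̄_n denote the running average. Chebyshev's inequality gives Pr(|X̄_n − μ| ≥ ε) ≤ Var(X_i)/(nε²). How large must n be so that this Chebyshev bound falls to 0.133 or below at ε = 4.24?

8

Require 19.11/(n·4.24²) ≤ 0.133, i.e. n ≥ 19.11/(0.133·4.24²) = 7.992.
The smallest integer n is 8.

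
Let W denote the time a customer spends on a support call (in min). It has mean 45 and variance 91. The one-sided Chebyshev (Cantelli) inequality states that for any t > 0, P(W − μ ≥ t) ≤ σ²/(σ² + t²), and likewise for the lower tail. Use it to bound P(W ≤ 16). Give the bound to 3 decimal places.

Here σ² = 91 and t = 29, so σ² + t² = 932.
Cantelli's bound: 91/932 = 0.0976.

0.098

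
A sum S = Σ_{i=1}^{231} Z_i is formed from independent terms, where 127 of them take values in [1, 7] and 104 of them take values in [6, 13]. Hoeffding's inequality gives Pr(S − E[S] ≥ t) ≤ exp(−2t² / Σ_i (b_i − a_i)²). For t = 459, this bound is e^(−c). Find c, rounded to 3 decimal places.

43.583

Σ(b_i − a_i)² = 127·6² + 104·7² = 9668.
c = 2t² / 9668 = 2·459² / 9668 = 43.5832.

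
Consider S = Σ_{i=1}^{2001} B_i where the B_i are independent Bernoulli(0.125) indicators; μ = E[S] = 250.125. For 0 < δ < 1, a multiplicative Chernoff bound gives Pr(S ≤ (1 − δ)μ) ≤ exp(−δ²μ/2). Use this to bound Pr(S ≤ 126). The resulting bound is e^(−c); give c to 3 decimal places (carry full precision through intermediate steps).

Write 126 = (1 − δ)μ, so δ = 1 − 126/250.125 = 0.4962519…
Then the exponent is δ²μ/2 = (μ − 126)²/(2μ) = 30.798632.

30.799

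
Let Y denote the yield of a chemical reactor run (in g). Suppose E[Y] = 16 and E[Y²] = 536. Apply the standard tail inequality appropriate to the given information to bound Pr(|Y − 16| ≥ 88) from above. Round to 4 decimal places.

0.0362

The first two moments determine the variance, so Chebyshev's inequality is the sharpest standard bound available.
Var(Y) = E[Y²] − (E[Y])² = 536 − 256 = 280.
Chebyshev's inequality: Pr(|Y − μ| ≥ t) ≤ Var(Y)/t² = 280/7744 = 0.0362.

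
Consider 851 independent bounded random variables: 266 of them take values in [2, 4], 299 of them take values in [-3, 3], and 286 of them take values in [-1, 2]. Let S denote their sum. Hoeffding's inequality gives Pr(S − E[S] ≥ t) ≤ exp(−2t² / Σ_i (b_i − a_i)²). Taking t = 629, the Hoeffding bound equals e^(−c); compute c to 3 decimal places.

54.943

Σ(b_i − a_i)² = 266·2² + 299·6² + 286·3² = 14402.
c = 2t² / 14402 = 2·629² / 14402 = 54.9425.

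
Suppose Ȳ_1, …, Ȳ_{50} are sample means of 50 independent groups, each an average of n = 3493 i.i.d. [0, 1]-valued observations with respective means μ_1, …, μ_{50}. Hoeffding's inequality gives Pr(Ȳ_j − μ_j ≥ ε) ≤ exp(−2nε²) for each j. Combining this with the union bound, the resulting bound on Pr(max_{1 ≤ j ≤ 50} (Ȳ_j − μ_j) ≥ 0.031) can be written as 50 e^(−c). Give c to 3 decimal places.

6.714

Union bound over the 50 events: Pr(max_{1 ≤ j ≤ 50} (Ȳ_j − μ_j) ≥ 0.031) ≤ 50·exp(−2nε²) = 50 exp(−2·3493·0.031²).
So c = 2·3493·0.031² = 6.7135.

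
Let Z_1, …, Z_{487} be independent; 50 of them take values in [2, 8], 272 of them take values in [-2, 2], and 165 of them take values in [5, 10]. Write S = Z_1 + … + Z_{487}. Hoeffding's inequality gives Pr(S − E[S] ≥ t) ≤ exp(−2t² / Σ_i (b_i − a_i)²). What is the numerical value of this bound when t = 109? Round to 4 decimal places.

0.0990

Σ(b_i − a_i)² = 50·6² + 272·4² + 165·5² = 10277.
Exponent = 2·109² / 10277 = 2.31215.
Bound = exp(−2.31215) = 0.09905.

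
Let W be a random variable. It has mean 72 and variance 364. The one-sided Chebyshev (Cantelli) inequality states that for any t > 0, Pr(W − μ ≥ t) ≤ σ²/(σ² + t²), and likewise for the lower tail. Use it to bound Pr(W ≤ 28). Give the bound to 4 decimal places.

0.1583

Here σ² = 364 and t = 44, so σ² + t² = 2300.
Cantelli's bound: 364/2300 = 0.1583.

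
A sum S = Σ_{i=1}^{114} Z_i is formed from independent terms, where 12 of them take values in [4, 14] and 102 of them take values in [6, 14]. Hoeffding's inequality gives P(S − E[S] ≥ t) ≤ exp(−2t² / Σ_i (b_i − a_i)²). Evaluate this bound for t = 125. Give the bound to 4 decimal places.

0.0175

Σ(b_i − a_i)² = 12·10² + 102·8² = 7728.
Exponent = 2·125² / 7728 = 4.04374.
Bound = exp(−4.04374) = 0.01753.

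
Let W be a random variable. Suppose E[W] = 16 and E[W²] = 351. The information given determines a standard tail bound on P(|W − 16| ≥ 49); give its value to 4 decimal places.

0.0396

The first two moments determine the variance, so Chebyshev's inequality is the sharpest standard bound available.
Var(W) = E[W²] − (E[W])² = 351 − 256 = 95.
Chebyshev's inequality: P(|W − μ| ≥ t) ≤ Var(W)/t² = 95/2401 = 0.0396.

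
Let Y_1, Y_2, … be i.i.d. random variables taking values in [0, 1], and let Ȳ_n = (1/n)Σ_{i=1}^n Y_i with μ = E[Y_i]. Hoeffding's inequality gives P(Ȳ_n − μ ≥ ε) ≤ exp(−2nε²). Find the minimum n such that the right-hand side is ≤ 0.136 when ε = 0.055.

330

Require exp(−2nε²) ≤ 0.136, i.e. 2nε² ≥ ln(1/0.136) = 1.995100.
So n ≥ 1.995100 / (2·0.055²) = 329.769.
The smallest integer n is 330.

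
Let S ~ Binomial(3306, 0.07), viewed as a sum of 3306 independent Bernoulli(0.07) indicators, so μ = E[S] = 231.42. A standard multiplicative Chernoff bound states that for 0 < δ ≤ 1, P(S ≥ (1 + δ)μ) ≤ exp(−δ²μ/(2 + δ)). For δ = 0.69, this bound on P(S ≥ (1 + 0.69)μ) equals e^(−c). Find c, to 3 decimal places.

c = δ²μ/(2 + δ) = 0.69²·231.42/(2 + 0.69) = 40.9588.

40.959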